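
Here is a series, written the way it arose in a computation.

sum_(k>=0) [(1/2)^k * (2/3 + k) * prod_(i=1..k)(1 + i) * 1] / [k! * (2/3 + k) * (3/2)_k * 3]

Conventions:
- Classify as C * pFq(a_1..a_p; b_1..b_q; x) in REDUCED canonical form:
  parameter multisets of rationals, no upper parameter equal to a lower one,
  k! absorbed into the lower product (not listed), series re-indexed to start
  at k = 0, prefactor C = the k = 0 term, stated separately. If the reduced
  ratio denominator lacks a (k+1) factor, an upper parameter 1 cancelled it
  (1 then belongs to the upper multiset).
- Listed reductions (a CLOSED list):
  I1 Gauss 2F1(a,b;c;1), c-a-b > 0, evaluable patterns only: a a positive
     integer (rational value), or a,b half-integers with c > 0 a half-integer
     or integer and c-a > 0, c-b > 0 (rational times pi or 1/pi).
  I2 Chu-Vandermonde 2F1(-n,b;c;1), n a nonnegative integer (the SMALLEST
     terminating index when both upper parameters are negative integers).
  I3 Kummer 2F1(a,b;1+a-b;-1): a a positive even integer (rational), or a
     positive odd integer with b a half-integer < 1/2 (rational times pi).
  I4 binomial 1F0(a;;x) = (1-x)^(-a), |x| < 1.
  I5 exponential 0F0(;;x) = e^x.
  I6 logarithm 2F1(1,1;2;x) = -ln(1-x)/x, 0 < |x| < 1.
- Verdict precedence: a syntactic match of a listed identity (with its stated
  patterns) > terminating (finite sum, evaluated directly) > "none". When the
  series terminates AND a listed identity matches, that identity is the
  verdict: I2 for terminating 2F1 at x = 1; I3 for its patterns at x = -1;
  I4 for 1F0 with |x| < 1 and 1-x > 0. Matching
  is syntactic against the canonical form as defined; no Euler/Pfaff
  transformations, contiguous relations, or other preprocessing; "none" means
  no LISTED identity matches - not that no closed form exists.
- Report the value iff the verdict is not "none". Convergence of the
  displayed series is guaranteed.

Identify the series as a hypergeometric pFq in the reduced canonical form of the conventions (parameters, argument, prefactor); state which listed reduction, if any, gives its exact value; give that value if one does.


Reduced: x = 1/2, 1F1, upper = {2}, lower = {3/2}, C = 1/3. Verdict: none here - no I1-I6 shape fits x = 1/2 with lower {3/2}.

First insight: t_0 being 1/3, the running product (prefactor 1/3) telescopes to a rising factorial.
Step ratio: r(k) = (1/2) * (k+2) / [(k+3/2) (k+1)] - rational in k, leading ratio (1/2); with t_0 = 1/3, classification follows.


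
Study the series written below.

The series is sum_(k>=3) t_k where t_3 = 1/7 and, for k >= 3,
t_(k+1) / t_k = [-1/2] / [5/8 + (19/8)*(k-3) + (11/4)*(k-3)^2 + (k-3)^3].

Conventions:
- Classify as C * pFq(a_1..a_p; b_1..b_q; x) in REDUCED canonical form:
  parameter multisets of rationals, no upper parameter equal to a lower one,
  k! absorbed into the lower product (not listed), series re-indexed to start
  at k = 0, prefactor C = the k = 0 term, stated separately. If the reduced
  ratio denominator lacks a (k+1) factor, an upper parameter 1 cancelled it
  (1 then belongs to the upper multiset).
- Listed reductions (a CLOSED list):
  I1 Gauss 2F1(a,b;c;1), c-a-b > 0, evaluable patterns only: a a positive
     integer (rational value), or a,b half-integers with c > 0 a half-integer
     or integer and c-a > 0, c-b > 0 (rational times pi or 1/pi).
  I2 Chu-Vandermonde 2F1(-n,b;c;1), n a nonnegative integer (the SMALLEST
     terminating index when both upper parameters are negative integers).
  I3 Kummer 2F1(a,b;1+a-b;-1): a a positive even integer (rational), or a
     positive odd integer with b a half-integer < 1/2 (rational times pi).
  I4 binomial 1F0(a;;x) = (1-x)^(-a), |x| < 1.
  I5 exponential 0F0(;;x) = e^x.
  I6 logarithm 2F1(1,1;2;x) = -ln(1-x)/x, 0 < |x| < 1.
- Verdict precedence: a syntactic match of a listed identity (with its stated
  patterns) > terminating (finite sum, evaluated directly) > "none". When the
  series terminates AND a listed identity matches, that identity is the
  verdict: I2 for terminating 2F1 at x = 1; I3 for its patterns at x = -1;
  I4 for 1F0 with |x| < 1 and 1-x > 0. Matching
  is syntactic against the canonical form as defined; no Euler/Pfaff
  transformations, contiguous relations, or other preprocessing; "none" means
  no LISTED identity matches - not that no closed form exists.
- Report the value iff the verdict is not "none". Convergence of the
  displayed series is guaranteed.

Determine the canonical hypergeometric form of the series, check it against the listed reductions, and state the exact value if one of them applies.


Reduced: x = -1/2, 0F2, upper = {-}, lower = {1/2, 5/4}, C = 1/7. Verdict: none - at argument -1/2 the multisets {-} ; {1/2, 5/4} match no listed identity.

First insight: from the first term 1/7: the expanded ratio factors over Q; C = 1/7, roots give parameters.
Term ratio: r(k) = (-1/2) * 1 / [(k+1/2) (k+5/4) (k+1)] ; factor over Q: parameters, x = (-1/2), and C = 1/7.


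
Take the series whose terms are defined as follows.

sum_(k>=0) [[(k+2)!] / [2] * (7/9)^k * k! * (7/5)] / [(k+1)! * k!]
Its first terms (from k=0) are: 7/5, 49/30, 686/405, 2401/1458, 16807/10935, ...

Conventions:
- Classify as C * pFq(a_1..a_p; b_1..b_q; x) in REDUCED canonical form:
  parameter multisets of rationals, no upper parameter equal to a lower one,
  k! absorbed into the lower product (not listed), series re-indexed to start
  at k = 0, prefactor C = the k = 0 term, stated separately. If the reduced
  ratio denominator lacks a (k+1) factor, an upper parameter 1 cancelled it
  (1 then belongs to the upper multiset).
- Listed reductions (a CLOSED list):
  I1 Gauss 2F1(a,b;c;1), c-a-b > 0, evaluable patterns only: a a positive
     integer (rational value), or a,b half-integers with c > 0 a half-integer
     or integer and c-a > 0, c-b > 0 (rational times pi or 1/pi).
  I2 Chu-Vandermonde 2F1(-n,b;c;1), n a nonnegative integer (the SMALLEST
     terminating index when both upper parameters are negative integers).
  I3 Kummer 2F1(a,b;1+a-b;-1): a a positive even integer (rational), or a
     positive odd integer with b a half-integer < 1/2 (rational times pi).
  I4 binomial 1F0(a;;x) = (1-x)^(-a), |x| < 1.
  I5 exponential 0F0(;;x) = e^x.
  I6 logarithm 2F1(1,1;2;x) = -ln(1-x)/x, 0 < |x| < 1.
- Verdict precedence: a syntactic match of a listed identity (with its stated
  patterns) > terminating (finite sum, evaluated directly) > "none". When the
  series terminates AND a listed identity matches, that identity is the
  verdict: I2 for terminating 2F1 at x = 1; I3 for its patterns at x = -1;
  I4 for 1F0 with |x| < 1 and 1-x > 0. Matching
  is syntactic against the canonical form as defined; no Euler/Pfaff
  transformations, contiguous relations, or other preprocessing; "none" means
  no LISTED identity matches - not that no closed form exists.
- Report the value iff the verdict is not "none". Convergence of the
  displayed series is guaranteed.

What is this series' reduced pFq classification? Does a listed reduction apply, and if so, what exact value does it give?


x = 7/9 here; the reduced form reads 2F1, upper {1, 3}, lower {2}, C = 7/5. Verdict: none. Every listed pattern misses the 2F1 form at 7/9, upper {1, 3}.

Key step: t_0 = 7/5 here, and the factorial ratio (C = 7/5) (k+a-1)!/(a-1)! is a rising factorial (a)_k.
Term ratio: r(k) = (7/9) * (k+1) (k+3) / [(k+2) (k+1)] - rational in k, leading ratio (7/9); with t_0 = 7/5, classification follows.


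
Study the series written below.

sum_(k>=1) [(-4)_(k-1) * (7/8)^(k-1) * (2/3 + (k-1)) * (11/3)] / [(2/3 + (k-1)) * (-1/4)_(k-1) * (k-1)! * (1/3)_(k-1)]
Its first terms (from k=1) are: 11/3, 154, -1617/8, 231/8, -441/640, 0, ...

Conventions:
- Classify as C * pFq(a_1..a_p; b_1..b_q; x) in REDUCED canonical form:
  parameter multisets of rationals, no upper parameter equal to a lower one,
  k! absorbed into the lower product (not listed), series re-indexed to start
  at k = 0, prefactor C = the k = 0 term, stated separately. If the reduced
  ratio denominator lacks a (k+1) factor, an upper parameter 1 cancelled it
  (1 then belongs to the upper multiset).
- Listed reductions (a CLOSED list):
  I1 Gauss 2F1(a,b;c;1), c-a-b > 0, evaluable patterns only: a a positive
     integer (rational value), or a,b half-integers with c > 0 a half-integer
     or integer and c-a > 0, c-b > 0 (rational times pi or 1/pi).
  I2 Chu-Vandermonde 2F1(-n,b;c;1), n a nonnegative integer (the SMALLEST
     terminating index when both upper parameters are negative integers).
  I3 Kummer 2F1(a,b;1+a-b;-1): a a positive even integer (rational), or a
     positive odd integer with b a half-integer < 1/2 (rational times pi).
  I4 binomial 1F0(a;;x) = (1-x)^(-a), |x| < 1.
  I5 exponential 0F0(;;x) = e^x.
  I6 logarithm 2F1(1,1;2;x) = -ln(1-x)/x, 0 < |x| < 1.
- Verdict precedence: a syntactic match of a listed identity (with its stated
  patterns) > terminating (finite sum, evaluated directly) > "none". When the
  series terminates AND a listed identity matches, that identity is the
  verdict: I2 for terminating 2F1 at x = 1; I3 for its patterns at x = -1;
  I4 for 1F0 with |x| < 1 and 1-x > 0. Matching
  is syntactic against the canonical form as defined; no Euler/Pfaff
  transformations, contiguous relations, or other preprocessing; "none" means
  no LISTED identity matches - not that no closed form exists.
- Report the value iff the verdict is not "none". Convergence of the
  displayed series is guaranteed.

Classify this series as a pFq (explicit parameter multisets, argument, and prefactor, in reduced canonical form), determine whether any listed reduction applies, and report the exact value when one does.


x = 7/8 here; the reduced form reads 1F2, upper {-4}, lower {-1/4, 1/3}, C = 11/3. Verdict: terminating. (-4)_k vanishes past k = 4, leaving a 5-term sum, computed directly. Hence: -31243/1920.

Key observation: with t_0 = 11/3, k + 2/3 divides numerator and denominator alike; C = 11/3, x = 7/8 after cancelling.
Adjacent-term ratio: r(k) = (7/8) * (k-4) / [(k-1/4) (k+1/3) (k+1)] ; factor over Q: parameters, x = (7/8), and C = 11/3.


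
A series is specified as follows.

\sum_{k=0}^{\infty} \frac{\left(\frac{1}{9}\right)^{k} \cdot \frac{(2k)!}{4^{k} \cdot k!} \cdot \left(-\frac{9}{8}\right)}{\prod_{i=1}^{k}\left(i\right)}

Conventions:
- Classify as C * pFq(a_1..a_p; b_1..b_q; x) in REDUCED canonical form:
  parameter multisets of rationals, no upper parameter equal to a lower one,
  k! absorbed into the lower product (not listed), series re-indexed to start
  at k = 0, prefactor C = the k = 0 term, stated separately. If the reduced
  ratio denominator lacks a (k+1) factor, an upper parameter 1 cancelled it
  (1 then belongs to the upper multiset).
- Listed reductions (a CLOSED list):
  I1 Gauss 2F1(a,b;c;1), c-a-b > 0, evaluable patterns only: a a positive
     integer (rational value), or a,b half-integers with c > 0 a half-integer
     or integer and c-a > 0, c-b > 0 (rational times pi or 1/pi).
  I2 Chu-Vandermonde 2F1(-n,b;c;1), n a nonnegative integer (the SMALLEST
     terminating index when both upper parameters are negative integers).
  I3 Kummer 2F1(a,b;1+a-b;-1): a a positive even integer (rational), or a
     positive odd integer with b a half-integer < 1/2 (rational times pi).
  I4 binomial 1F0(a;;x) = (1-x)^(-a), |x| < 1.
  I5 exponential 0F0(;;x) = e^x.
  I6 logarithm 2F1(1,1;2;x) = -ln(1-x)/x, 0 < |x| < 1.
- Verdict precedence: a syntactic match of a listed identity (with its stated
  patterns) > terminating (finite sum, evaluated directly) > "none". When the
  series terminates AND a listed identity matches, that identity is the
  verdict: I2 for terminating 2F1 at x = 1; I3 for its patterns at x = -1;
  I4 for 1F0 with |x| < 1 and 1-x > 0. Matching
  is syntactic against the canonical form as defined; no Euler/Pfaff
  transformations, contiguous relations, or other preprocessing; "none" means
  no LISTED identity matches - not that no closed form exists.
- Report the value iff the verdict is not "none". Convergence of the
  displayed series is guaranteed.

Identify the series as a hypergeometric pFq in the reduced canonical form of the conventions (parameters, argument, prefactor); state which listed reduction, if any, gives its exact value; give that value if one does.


This is -\frac{9}{8} * 1F0(\frac{1}{2}; -; \frac{1}{9}) in reduced canonical form. Verdict: the binomial series (I4) fires (the 1F0 binomial series: exponent -1/2, x = \frac{1}{9}). Hence: \left(-\frac{9}{8}\right) \cdot \left(\frac{8}{9}\right)^{-\frac{1}{2}}.

Structural cue: t_0 being -\frac{9}{8}, the (2k)!/(4^k k!) block (C = -9/8, x = 1/9) is the Pochhammer (1/2)_k.
Term ratio: r(k) = \frac{1}{9} * (k+\frac{1}{2}) / [(k+1)] - rational in k. x = \frac{1}{9}; t_0 = -\frac{9}{8}; negate the roots.


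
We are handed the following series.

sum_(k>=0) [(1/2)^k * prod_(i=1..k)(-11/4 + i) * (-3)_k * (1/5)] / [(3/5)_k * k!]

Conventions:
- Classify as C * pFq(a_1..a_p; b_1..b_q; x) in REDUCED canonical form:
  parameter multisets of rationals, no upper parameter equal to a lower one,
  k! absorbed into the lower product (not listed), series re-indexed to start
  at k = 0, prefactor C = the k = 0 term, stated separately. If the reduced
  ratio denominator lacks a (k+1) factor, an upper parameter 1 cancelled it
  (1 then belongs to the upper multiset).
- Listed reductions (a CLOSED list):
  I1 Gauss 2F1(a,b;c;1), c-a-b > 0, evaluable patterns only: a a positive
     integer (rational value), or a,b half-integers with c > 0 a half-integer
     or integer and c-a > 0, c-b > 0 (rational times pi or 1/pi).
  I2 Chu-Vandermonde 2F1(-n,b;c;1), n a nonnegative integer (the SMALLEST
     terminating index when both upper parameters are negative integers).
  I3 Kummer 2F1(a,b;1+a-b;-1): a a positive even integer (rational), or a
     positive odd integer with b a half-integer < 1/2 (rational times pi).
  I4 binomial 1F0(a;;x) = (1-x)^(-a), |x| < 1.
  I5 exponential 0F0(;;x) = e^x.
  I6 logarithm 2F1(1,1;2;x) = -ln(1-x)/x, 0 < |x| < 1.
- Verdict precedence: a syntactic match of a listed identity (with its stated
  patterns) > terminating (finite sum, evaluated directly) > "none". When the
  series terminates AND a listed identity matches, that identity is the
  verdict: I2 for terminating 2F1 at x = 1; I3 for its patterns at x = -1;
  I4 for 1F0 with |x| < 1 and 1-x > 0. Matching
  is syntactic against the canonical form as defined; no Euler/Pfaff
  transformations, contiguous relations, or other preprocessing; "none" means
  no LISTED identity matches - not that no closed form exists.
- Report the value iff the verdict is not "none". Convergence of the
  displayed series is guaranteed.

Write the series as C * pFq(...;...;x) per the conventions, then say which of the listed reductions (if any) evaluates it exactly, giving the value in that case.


At argument 1/2: a 2F1 with upper {-3, -7/4}, lower {3/5}, scaled by C = 1/5. Verdict: terminating at k = 3: the factor (-3)_k kills every later term; summing the 4 survivors is exact. Its exact value is 339933/266240.

The tell: with t_0 = 1/5, the running product (C = 1/5) telescopes to a rising factorial.
Step ratio: r(k) = (1/2) * (k-3) (k-7/4) / [(k+3/5) (k+1)] - rational in k. x = (1/2); t_0 = 1/5; negate the roots.


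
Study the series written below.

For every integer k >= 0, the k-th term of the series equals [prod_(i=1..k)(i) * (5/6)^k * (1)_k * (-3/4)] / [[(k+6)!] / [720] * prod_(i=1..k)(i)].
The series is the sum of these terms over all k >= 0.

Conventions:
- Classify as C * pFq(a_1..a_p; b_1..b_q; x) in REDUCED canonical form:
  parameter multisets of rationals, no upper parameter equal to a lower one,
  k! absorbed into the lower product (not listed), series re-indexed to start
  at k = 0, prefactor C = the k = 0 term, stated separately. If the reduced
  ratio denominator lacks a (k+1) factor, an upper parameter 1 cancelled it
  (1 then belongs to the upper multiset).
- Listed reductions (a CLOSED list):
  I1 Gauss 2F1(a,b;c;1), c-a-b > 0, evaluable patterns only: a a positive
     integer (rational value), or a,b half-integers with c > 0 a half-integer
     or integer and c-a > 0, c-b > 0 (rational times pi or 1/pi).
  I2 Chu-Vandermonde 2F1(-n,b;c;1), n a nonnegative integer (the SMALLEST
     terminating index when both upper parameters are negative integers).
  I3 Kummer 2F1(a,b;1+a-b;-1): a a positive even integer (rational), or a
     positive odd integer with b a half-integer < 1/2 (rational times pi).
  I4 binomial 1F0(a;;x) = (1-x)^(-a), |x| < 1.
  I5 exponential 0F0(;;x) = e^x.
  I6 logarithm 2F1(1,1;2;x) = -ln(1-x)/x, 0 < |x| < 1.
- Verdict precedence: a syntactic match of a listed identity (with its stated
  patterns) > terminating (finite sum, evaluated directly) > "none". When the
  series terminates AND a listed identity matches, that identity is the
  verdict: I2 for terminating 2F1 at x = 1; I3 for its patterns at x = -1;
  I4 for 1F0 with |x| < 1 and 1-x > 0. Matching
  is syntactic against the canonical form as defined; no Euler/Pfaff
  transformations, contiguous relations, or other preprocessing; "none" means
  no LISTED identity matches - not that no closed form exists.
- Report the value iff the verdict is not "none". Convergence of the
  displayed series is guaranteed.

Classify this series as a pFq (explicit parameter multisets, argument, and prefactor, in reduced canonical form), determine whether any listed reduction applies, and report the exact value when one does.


First insight: with t_0 = -3/4, the running product (C = -3/4) telescopes to a rising factorial.
Ratio: r(k) = (5/6) * (k+1) (k+1) / [(k+7) (k+1)] ; factor over Q: parameters, x = (5/6), and C = -3/4.

x = 5/6 here; the reduced form reads 2F1, upper {1, 1}, lower {7}, C = -3/4. Verdict: none - at argument 5/6 the multisets {1, 1} ; {7} match no listed identity.


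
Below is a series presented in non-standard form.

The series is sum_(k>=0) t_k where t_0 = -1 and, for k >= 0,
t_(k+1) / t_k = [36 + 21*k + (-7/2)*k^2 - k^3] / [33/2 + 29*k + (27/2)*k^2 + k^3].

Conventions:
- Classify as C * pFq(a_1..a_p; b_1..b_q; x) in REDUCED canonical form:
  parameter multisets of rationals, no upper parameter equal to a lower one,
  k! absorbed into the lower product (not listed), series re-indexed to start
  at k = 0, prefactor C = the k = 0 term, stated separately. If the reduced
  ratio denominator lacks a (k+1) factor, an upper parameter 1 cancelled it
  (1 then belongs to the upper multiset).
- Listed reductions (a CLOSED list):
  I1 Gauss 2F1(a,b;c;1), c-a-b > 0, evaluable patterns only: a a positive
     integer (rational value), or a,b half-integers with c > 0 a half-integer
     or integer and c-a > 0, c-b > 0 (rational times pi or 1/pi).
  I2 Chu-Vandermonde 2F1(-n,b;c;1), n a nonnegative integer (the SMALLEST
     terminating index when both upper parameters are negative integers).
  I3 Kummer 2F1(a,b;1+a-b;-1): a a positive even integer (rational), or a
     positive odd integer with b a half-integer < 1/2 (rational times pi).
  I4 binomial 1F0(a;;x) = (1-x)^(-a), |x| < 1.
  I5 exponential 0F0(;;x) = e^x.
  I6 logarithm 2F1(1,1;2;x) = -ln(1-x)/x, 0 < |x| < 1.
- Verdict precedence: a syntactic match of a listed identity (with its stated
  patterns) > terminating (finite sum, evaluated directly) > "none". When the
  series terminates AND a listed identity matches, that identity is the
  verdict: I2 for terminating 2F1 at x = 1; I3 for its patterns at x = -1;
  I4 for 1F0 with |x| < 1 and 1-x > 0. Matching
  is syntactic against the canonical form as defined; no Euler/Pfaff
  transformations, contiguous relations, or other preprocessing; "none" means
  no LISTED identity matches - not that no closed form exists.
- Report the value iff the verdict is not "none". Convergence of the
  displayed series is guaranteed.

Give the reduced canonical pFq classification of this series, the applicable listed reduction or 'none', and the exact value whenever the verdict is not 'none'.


Prefactor -1, argument -1: 2F1 with upper {-4, 6} over lower {11}. Verdict: Kummer (I3) fires (x = -1; c = 11 equals 1+a-b for upper {-4, 6}: listed pattern). Value: -6.

Key step: t_0 = -1 here, and cancel k + 3/2 from the displayed ratio first; then prefactor -1.
Term ratio: r(k) = (-1) * (k-4) (k+6) / [(k+11) (k+1)] - rational; roots negated = parameters, x = (-1), C = -1.


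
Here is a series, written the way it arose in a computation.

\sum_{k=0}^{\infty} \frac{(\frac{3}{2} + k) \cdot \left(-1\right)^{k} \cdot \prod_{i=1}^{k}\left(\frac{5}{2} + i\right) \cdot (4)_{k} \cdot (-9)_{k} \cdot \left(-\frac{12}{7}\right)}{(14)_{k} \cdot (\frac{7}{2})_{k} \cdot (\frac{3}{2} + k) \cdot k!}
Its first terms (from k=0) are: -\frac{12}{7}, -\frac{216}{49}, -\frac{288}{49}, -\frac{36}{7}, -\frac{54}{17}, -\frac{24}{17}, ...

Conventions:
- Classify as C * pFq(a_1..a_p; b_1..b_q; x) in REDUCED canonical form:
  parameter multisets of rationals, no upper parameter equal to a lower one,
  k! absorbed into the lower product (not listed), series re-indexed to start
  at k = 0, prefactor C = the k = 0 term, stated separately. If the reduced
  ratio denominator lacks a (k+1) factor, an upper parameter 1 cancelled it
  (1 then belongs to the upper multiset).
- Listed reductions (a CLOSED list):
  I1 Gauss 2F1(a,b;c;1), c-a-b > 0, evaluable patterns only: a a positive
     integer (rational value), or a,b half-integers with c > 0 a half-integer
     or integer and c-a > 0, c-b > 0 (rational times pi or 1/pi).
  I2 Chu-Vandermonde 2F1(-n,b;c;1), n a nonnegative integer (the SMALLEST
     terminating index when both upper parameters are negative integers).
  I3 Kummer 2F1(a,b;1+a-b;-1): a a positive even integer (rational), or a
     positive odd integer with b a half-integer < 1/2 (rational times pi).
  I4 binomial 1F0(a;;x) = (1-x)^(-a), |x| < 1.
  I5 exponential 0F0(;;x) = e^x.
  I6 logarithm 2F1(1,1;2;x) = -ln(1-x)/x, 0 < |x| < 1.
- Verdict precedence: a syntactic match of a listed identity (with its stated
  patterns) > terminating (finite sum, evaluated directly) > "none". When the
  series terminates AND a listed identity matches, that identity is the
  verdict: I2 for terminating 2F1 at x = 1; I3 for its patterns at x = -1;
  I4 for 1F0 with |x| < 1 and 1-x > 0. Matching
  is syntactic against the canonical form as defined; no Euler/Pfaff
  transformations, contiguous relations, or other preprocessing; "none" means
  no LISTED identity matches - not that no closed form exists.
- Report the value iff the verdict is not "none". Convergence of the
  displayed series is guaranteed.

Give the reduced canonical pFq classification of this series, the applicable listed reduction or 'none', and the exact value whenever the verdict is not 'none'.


The series (x = -1) is 2F1: upper {-9, 4}, lower {14}, prefactor -\frac{12}{7}. Verdict: Kummer (I3) applies (x = -1; c = 14 equals 1+a-b for upper {-9, 4}: listed pattern). Exact value: -\frac{156}{7}.

Key observation: t_0 being -\frac{12}{7}, striking the common factor k + 3/2 reduces the term (C = -12/7).
Adjacent-term ratio: r(k) = -1 * (k-9) (k+4) / [(k+14) (k+1)] - rational in k. x = -1; t_0 = -\frac{12}{7}; negate the roots.


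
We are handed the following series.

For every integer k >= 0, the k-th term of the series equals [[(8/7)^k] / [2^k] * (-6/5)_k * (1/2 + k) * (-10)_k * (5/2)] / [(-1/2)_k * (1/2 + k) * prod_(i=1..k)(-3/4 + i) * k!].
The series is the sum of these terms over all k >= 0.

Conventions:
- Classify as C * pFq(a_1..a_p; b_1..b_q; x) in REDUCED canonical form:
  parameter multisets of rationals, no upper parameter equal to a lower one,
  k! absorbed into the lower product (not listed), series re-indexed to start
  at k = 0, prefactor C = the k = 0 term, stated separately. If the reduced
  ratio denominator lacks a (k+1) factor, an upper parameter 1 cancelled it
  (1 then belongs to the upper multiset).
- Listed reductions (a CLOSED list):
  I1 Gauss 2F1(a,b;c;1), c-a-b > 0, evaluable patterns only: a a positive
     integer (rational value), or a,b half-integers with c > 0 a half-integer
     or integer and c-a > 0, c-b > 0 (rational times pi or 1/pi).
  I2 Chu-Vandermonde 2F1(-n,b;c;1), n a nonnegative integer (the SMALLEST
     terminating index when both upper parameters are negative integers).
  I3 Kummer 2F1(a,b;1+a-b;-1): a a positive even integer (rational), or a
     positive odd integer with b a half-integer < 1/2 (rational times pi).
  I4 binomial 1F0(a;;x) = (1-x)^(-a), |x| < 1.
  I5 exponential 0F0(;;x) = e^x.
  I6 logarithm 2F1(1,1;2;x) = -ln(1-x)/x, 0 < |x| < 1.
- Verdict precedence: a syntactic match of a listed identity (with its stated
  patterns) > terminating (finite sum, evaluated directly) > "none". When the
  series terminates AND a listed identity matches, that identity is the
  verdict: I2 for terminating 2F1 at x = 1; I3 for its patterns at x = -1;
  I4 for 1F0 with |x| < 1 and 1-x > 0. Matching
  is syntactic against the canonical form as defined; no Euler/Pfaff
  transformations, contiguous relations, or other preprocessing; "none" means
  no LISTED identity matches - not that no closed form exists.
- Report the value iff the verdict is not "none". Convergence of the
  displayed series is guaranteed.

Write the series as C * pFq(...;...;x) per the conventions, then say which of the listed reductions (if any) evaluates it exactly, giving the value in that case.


First insight: t_0 being 5/2, the lower running product (C = 5/2) is a rising factorial.
Adjacent-term ratio: r(k) = (4/7) * (k-10) (k-6/5) / [(k-1/2) (k+1/4) (k+1)] ; factor over Q: parameters, x = (4/7), and C = 5/2.

Canonical form: C = 5/2 times 2F2 with upper {-10, -6/5}, lower {-1/2, 1/4}, x = 4/7. Verdict: terminating - the sum ends at index 10 because -10 is a negative integer; exact evaluation follows. Hence: -5398701284573482438051047790729/25147582163879504919433593750.


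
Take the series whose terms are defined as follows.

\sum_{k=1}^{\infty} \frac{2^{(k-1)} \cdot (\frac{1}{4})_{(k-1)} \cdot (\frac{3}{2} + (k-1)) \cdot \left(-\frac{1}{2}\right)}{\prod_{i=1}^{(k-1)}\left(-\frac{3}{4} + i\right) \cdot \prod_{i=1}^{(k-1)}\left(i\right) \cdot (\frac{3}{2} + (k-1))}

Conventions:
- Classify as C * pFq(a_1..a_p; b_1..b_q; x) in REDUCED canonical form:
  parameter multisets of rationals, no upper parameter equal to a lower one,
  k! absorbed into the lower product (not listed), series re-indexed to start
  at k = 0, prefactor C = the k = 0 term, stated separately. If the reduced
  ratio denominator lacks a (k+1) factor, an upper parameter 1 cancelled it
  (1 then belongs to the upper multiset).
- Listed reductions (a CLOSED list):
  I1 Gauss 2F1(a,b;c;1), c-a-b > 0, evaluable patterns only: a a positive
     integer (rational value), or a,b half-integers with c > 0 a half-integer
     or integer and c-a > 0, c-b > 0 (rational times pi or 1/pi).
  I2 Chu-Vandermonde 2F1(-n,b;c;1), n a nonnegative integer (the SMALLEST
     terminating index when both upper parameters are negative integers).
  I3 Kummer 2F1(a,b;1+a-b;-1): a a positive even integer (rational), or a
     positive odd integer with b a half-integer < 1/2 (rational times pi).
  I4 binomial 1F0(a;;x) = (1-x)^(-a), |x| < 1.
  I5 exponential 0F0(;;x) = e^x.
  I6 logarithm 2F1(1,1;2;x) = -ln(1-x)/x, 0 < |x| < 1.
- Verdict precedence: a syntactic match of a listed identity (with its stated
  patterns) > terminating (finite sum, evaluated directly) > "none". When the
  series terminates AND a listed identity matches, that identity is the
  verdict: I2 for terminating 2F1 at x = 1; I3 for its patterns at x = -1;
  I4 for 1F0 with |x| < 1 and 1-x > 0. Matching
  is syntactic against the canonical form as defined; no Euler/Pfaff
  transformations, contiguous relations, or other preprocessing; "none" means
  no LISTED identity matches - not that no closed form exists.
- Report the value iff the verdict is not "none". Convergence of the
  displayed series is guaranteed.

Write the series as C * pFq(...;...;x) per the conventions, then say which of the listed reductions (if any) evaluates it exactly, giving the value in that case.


x = 2 here; the reduced form reads 0F0, upper {-}, lower {-}, C = -\frac{1}{2}. Verdict: the I5 exponential reduction fires (the 0F0 exponential series at x = 2). Value: \left(-\frac{1}{2}\right) \cdot e^{2}.

First insight: t_0 = -\frac{1}{2} here, and the parameter 1/4 appears in both the upper and lower lists and cancels (alongside the other common factor).
Step ratio: r(k) = 2 * 1 / [(k+1)] - rational; roots negated = parameters, x = 2, C = -\frac{1}{2}.


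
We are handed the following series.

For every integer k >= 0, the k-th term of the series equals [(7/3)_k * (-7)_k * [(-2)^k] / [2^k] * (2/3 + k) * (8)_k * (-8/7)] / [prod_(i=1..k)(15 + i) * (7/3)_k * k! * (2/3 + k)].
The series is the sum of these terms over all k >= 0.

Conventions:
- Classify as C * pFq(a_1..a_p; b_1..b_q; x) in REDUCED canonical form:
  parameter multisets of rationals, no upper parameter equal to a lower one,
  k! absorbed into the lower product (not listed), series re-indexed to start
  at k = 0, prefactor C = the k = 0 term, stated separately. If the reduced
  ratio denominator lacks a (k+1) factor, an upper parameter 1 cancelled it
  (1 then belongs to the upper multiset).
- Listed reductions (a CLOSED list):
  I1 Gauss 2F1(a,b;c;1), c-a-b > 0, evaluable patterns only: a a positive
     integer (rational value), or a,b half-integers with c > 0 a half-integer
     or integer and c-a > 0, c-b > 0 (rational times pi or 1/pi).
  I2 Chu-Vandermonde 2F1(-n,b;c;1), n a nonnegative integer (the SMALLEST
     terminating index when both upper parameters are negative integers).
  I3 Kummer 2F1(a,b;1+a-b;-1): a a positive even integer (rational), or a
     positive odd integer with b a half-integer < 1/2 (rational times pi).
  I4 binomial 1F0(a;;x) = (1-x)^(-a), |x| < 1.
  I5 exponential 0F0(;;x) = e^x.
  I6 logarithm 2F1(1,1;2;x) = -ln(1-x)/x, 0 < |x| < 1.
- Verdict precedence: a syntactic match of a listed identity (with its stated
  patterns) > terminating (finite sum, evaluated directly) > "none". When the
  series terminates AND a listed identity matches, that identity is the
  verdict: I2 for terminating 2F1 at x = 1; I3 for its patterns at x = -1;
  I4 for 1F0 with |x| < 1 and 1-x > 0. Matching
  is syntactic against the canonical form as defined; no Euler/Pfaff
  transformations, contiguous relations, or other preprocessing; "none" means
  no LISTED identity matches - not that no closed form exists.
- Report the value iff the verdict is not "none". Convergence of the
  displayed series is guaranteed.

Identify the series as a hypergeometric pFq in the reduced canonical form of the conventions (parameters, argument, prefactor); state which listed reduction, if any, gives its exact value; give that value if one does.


The tell: with t_0 = -8/7, the parameter 7/3 appears in both the upper and lower lists and cancels (alongside the other common factor).
Adjacent-term ratio: r(k) = (-1) * (k-7) (k+8) / [(k+16) (k+1)] - rational in k, leading ratio (-1); with t_0 = -8/7, classification follows.

x = -1 here; the reduced form reads 2F1, upper {-7, 8}, lower {16}, C = -8/7. Verdict: the Kummer evaluation I3 fires (x = -1; c = 16 equals 1+a-b for upper {-7, 8}: listed pattern). Exact value: -156/7.


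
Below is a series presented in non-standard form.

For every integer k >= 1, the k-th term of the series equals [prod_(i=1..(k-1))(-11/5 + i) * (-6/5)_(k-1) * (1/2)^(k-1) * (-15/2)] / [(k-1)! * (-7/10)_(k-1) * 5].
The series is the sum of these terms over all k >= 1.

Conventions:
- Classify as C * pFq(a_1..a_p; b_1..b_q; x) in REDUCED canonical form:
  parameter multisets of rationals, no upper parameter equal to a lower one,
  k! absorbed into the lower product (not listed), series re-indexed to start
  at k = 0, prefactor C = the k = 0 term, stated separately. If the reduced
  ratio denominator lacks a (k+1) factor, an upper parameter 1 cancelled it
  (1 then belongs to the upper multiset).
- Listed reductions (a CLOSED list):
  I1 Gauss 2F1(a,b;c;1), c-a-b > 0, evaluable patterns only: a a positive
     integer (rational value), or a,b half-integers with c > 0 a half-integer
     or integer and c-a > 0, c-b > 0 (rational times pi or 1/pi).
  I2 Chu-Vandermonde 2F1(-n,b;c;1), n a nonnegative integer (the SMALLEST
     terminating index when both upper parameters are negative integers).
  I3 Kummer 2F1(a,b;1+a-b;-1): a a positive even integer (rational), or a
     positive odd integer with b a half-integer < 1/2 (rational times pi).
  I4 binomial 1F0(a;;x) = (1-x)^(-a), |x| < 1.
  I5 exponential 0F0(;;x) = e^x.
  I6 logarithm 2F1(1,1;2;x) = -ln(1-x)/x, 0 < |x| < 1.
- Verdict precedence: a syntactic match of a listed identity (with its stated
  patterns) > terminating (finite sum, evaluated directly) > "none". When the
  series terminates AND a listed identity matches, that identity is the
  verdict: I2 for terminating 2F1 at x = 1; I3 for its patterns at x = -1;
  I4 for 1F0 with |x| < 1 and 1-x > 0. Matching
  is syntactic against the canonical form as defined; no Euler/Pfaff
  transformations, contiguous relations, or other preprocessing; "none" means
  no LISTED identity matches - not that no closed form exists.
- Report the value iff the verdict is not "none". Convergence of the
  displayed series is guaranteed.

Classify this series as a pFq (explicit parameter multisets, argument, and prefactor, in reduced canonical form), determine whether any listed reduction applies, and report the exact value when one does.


Key step: t_0 being -3/2, the constant factors (prefactor -3/2) combine into one prefactor.
Ratio: r(k) = (1/2) * (k-6/5) (k-6/5) / [(k-7/10) (k+1)] - rational; roots negated = parameters, x = (1/2), C = -3/2.

At argument 1/2: a 2F1 with upper {-6/5, -6/5}, lower {-7/10}, scaled by C = -3/2. Verdict: none. A 2F1 with upper {-6/5, -6/5} fits none of I1-I6 at x = 1/2; the sum runs forever.


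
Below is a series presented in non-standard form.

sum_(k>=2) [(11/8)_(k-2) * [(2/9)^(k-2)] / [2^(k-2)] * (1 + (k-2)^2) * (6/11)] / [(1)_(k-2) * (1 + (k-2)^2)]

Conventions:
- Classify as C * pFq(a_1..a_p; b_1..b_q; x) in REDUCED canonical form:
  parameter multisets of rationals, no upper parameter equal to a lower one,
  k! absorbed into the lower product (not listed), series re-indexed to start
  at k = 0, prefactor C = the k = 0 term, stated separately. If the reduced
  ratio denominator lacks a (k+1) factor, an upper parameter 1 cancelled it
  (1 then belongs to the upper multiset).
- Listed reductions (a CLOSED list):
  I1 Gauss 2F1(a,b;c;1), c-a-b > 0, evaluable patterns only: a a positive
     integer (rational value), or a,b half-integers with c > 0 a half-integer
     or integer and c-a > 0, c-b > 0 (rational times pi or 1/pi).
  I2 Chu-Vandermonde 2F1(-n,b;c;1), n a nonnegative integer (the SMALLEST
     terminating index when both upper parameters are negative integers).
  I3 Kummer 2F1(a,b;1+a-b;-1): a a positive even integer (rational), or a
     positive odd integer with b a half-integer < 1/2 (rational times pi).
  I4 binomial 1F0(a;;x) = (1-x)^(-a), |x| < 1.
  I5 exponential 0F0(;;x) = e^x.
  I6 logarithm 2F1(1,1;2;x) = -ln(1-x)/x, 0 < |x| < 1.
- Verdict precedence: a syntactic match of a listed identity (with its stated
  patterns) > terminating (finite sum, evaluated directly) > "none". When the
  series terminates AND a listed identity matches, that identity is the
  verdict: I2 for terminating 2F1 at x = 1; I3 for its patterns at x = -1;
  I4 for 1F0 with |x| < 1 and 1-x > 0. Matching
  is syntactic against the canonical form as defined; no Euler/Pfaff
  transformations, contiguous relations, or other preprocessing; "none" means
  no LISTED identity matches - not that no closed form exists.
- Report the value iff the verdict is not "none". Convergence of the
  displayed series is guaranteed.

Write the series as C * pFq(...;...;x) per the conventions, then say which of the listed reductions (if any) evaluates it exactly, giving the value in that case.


The tell: t_0 = 6/11 here, and the two k-th powers (C = 6/11) combine into one argument.
Term ratio: r(k) = (1/9) * (k+11/8) / [(k+1)] ; factor over Q: parameters, x = (1/9), and C = 6/11.

With C = 6/11: the canonical form is 1F0(11/8; -; 1/9). Verdict: the binomial series (I4) matches (the 1F0 binomial series: exponent -11/8, x = 1/9). Exact value: (6/11) * (8/9)^(-11/8).


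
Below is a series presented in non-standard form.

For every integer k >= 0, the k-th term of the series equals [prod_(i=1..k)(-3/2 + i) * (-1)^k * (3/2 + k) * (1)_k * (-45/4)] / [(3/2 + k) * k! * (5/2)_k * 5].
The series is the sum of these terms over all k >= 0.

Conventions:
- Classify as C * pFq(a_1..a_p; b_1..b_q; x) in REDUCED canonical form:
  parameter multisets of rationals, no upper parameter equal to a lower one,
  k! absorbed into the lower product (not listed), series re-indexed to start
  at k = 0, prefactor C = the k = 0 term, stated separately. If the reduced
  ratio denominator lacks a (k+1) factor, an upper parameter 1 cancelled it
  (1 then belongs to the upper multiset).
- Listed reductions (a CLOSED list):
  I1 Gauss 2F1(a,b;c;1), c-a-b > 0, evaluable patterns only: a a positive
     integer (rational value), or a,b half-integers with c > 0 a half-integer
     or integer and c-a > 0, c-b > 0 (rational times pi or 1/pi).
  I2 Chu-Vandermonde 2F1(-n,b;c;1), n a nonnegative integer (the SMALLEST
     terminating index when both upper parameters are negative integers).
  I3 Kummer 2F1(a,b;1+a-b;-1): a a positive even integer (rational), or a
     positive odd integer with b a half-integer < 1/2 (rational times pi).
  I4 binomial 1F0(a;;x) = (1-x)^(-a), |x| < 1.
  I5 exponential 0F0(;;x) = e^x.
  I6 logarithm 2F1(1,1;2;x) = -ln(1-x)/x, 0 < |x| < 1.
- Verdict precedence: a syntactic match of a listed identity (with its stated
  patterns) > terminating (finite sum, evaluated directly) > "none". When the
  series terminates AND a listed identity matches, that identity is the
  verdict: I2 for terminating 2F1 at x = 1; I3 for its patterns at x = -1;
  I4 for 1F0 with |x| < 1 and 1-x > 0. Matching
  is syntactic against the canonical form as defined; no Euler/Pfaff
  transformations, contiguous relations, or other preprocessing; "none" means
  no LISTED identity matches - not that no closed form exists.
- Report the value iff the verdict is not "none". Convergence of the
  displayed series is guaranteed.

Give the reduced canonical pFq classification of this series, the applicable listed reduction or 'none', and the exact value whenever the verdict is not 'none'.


Structural cue: t_0 = -9/4 here, and k + 3/2 divides numerator and denominator alike; prefactor -9/4 after cancelling.
Consecutive-term ratio: r(k) = (-1) * (k-1/2) (k+1) / [(k+5/2) (k+1)] - rational in k. x = (-1); t_0 = -9/4; negate the roots.

The series (x = -1) is 2F1: upper {-1/2, 1}, lower {5/2}, prefactor -9/4. Verdict: Kummer (I3) applies (x = -1; c = 5/2 equals 1+a-b for upper {-1/2, 1}: listed pattern). Exact value: (-27/32) * pi.


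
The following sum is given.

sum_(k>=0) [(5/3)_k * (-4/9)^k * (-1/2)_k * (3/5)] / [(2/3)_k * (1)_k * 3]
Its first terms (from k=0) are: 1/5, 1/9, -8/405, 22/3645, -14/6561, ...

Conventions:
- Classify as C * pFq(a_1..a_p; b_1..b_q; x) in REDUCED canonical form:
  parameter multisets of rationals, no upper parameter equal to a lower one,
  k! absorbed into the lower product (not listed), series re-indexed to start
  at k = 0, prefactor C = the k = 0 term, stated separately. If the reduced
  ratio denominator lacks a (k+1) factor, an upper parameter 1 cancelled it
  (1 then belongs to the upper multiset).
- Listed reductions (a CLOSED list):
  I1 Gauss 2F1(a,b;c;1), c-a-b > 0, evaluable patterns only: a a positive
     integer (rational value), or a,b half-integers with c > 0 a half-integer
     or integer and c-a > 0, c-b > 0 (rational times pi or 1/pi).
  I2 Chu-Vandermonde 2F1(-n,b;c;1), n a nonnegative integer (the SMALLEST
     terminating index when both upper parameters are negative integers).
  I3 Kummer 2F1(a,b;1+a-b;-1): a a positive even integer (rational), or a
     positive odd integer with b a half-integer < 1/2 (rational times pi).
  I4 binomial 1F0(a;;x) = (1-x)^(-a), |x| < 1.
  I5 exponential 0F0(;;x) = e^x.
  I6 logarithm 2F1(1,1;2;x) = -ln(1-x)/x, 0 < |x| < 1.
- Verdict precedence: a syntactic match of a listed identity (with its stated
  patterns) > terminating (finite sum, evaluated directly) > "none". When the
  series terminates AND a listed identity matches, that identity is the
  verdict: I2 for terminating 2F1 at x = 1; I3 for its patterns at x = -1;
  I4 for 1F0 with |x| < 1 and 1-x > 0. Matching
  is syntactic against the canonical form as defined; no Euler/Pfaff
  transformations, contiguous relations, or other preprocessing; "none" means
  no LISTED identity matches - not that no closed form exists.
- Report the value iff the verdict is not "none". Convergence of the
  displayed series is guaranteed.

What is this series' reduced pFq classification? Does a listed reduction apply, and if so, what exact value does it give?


The series (x = -4/9) is 2F1: upper {-1/2, 5/3}, lower {2/3}, prefactor 1/5. Verdict: none - this 2F1 at x = -4/9 matches no listed pattern, and upper {-1/2, 5/3} holds no stopper.

Structural cue: t_0 being 1/5, the constant factors (prefactor 1/5) combine into one prefactor.
Consecutive-term ratio: r(k) = (-4/9) * (k-1/2) (k+5/3) / [(k+2/3) (k+1)] - rational; roots negated = parameters, x = (-4/9), C = 1/5.
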